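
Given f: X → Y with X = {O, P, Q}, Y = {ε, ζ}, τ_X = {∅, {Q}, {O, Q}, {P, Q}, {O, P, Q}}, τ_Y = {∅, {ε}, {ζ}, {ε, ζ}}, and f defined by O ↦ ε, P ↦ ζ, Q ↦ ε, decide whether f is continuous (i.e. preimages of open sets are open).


f is NOT continuous.

Compute f^{-1}(U) for each U ∈ τ_Y:
  U = ∅: f^{-1}(U) = ∅ ∈ τ_X ✓.
  U = {ε}: f^{-1}(U) = {O, Q} ∈ τ_X ✓.
  U = {ζ}: f^{-1}(U) = {P} ∉ τ_X ✗.
  U = {ε, ζ}: f^{-1}(U) = {O, P, Q} ∈ τ_X ✓.
Found U = {ζ} with f^{-1}(U) = {P} not in τ_X. Therefore f is NOT continuous.


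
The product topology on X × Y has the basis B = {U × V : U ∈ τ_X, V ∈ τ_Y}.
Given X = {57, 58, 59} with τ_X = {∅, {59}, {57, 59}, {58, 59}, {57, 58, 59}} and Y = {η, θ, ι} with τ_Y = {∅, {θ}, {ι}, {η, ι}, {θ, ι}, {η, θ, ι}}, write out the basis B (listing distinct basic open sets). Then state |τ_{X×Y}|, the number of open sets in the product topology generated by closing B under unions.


Basis B = {∅ × ∅, {59} × {θ}, {59} × {ι}, {57, 59} × {θ}, {57, 59} × {ι}, {58, 59} × {θ}, {58, 59} × {ι}, {59} × {η, ι}, {59} × {θ, ι}, {57, 58, 59} × {θ}, {57, 58, 59} × {ι}, {59} × {η, θ, ι}, {57, 59} × {η, ι}, {57, 59} × {θ, ι}, {58, 59} × {η, ι}, {58, 59} × {θ, ι}, {57, 59} × {η, θ, ι}, {57, 58, 59} × {η, ι}, {57, 58, 59} × {θ, ι}, {58, 59} × {η, θ, ι}, {57, 58, 59} × {η, θ, ι}}; |τ_{X×Y}| = 70.

Enumerate products U × V with U ∈ τ_X, V ∈ τ_Y (deduplicated):
  ∅ × ∅ = {} (∅)
  {59} × {θ} = {(59,θ)}
  {59} × {ι} = {(59,ι)}
  {57, 59} × {θ} = {(57,θ), (59,θ)}
  {57, 59} × {ι} = {(57,ι), (59,ι)}
  {58, 59} × {θ} = {(58,θ), (59,θ)}
  {58, 59} × {ι} = {(58,ι), (59,ι)}
  {59} × {η, ι} = {(59,η), (59,ι)}
  {59} × {θ, ι} = {(59,θ), (59,ι)}
  {57, 58, 59} × {θ} = {(57,θ), (58,θ), (59,θ)}
  {57, 58, 59} × {ι} = {(57,ι), (58,ι), (59,ι)}
  {59} × {η, θ, ι} = {(59,η), (59,θ), (59,ι)}
  {57, 59} × {η, ι} = {(57,η), (57,ι), (59,η), (59,ι)}
  {57, 59} × {θ, ι} = {(57,θ), (57,ι), (59,θ), (59,ι)}
  {58, 59} × {η, ι} = {(58,η), (58,ι), (59,η), (59,ι)}
  {58, 59} × {θ, ι} = {(58,θ), (58,ι), (59,θ), (59,ι)}
  {57, 59} × {η, θ, ι} = {(57,η), (57,θ), (57,ι), (59,η), (59,θ), (59,ι)}
  {57, 58, 59} × {η, ι} = {(57,η), (57,ι), (58,η), (58,ι), (59,η), (59,ι)}
  {57, 58, 59} × {θ, ι} = {(57,θ), (57,ι), (58,θ), (58,ι), (59,θ), (59,ι)}
  {58, 59} × {η, θ, ι} = {(58,η), (58,θ), (58,ι), (59,η), (59,θ), (59,ι)}
  {57, 58, 59} × {η, θ, ι} = {(57,η), (57,θ), (57,ι), (58,η), (58,θ), (58,ι), (59,η), (59,θ), (59,ι)}
These 21 distinct sets form the basis B.
Close under arbitrary unions to get τ_{X×Y}; counting gives |τ_{X×Y}| = 70.


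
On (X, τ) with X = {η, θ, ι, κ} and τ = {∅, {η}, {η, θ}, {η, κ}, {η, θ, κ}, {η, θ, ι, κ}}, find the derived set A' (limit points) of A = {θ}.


A' = {ι}

For each x ∈ X, list the open sets U ∈ τ with x ∈ U, then check whether U ∩ (A ∖ {x}) ≠ ∅ for every such U.
  x = η: open {η} ∋ x has {η} ∩ (A ∖ {η}) = ∅, so x is NOT a limit point.
  x = θ: open {η, θ} ∋ x has {η, θ} ∩ (A ∖ {θ}) = ∅, so x is NOT a limit point.
  x = ι: opens ∋ x are {η, θ, ι, κ}; each meets A ∖ {ι}, so x IS a limit point.
  x = κ: open {η, κ} ∋ x has {η, κ} ∩ (A ∖ {κ}) = ∅, so x is NOT a limit point.
Collecting: A' = {ι}.


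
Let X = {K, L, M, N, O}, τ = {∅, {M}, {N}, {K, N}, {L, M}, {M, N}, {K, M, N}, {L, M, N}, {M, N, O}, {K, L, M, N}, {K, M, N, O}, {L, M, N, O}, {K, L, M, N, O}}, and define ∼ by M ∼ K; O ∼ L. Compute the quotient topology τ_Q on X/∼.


X/∼ = {[K=M], [L=O], [N]}; |τ_Q| = 4.

Equivalence classes: [K=M], [L=O], [N].
Quotient map π: X → X/∼ sends K ↦ [K=M], L ↦ [L=O], M ↦ [K=M], N ↦ [N], O ↦ [L=O].
For each subset V ⊆ X/∼, compute π^{-1}(V) ⊆ X and check whether π^{-1}(V) ∈ τ. V is open in τ_Q iff π^{-1}(V) ∈ τ.
  V = {}: π^{-1}(V) = ∅ ∈ τ ✓.
  V = {[K=M]}: π^{-1}(V) = {K, M} ∉ τ ✗.
  V = {[L=O]}: π^{-1}(V) = {L, O} ∉ τ ✗.
  V = {[K=M], [L=O]}: π^{-1}(V) = {K, L, M, O} ∉ τ ✗.
  V = {[N]}: π^{-1}(V) = {N} ∈ τ ✓.
  V = {[K=M], [N]}: π^{-1}(V) = {K, M, N} ∈ τ ✓.
  V = {[L=O], [N]}: π^{-1}(V) = {L, N, O} ∉ τ ✗.
  V = {[K=M], [L=O], [N]}: π^{-1}(V) = {K, L, M, N, O} ∈ τ ✓.
Open sets in the quotient: τ_Q = {{}, {[N]}, {[K=M], [N]}, {[K=M], [L=O], [N]}} (4 elements).


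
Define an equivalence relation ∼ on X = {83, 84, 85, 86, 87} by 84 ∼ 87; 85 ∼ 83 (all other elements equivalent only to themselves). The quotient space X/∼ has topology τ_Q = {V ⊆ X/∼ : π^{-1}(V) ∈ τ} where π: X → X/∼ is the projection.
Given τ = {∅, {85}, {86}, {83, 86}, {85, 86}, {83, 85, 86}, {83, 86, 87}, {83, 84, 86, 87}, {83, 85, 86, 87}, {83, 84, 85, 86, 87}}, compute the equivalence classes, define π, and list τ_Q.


X/∼ = {[83=85], [84=87], [86]}; |τ_Q| = 4.

Equivalence classes: [83=85], [84=87], [86].
Quotient map π: X → X/∼ sends 83 ↦ [83=85], 84 ↦ [84=87], 85 ↦ [83=85], 86 ↦ [86], 87 ↦ [84=87].
For each subset V ⊆ X/∼, compute π^{-1}(V) ⊆ X and check whether π^{-1}(V) ∈ τ. V is open in τ_Q iff π^{-1}(V) ∈ τ.
  V = {}: π^{-1}(V) = ∅ ∈ τ ✓.
  V = {[83=85]}: π^{-1}(V) = {83, 85} ∉ τ ✗.
  V = {[84=87]}: π^{-1}(V) = {84, 87} ∉ τ ✗.
  V = {[83=85], [84=87]}: π^{-1}(V) = {83, 84, 85, 87} ∉ τ ✗.
  V = {[86]}: π^{-1}(V) = {86} ∈ τ ✓.
  V = {[83=85], [86]}: π^{-1}(V) = {83, 85, 86} ∈ τ ✓.
  V = {[84=87], [86]}: π^{-1}(V) = {84, 86, 87} ∉ τ ✗.
  V = {[83=85], [84=87], [86]}: π^{-1}(V) = {83, 84, 85, 86, 87} ∈ τ ✓.
Open sets in the quotient: τ_Q = {{}, {[86]}, {[83=85], [86]}, {[83=85], [84=87], [86]}} (4 elements).


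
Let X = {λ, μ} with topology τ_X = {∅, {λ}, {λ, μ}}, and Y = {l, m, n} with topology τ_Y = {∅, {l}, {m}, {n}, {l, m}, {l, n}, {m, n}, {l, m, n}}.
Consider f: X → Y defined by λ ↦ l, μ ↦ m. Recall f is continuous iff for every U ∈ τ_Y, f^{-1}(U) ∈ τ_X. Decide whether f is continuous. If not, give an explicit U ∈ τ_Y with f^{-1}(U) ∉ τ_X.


f is NOT continuous.

Compute f^{-1}(U) for each U ∈ τ_Y:
  U = ∅: f^{-1}(U) = ∅ ∈ τ_X ✓.
  U = {l}: f^{-1}(U) = {λ} ∈ τ_X ✓.
  U = {m}: f^{-1}(U) = {μ} ∉ τ_X ✗.
  U = {n}: f^{-1}(U) = ∅ ∈ τ_X ✓.
  U = {l, m}: f^{-1}(U) = {λ, μ} ∈ τ_X ✓.
  U = {l, n}: f^{-1}(U) = {λ} ∈ τ_X ✓.
  U = {m, n}: f^{-1}(U) = {μ} ∉ τ_X ✗.
  U = {l, m, n}: f^{-1}(U) = {λ, μ} ∈ τ_X ✓.
Found U = {m} with f^{-1}(U) = {μ} not in τ_X. Therefore f is NOT continuous.


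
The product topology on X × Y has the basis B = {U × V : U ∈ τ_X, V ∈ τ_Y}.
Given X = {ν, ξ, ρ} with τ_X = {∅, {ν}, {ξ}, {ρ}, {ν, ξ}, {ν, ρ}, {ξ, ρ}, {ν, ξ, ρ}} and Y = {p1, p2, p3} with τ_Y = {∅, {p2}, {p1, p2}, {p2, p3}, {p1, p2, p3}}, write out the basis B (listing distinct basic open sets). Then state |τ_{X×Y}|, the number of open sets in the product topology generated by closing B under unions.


Basis B = {∅ × ∅, {ν} × {p2}, {ξ} × {p2}, {ρ} × {p2}, {ν} × {p1, p2}, {ν} × {p2, p3}, {ν, ξ} × {p2}, {ν, ρ} × {p2}, {ξ} × {p1, p2}, {ξ} × {p2, p3}, {ξ, ρ} × {p2}, {ρ} × {p1, p2}, {ρ} × {p2, p3}, {ν} × {p1, p2, p3}, {ν, ξ, ρ} × {p2}, {ξ} × {p1, p2, p3}, {ρ} × {p1, p2, p3}, {ν, ξ} × {p1, p2}, {ν, ρ} × {p1, p2}, {ν, ξ} × {p2, p3}, {ν, ρ} × {p2, p3}, {ξ, ρ} × {p1, p2}, {ξ, ρ} × {p2, p3}, {ν, ξ} × {p1, p2, p3}, {ν, ρ} × {p1, p2, p3}, {ν, ξ, ρ} × {p1, p2}, {ν, ξ, ρ} × {p2, p3}, {ξ, ρ} × {p1, p2, p3}, {ν, ξ, ρ} × {p1, p2, p3}}; |τ_{X×Y}| = 125.

Enumerate products U × V with U ∈ τ_X, V ∈ τ_Y (deduplicated):
  ∅ × ∅ = {} (∅)
  {ν} × {p2} = {(ν,p2)}
  {ξ} × {p2} = {(ξ,p2)}
  {ρ} × {p2} = {(ρ,p2)}
  {ν} × {p1, p2} = {(ν,p1), (ν,p2)}
  {ν} × {p2, p3} = {(ν,p2), (ν,p3)}
  {ν, ξ} × {p2} = {(ν,p2), (ξ,p2)}
  {ν, ρ} × {p2} = {(ν,p2), (ρ,p2)}
  {ξ} × {p1, p2} = {(ξ,p1), (ξ,p2)}
  {ξ} × {p2, p3} = {(ξ,p2), (ξ,p3)}
  {ξ, ρ} × {p2} = {(ξ,p2), (ρ,p2)}
  {ρ} × {p1, p2} = {(ρ,p1), (ρ,p2)}
  {ρ} × {p2, p3} = {(ρ,p2), (ρ,p3)}
  {ν} × {p1, p2, p3} = {(ν,p1), (ν,p2), (ν,p3)}
  {ν, ξ, ρ} × {p2} = {(ν,p2), (ξ,p2), (ρ,p2)}
  {ξ} × {p1, p2, p3} = {(ξ,p1), (ξ,p2), (ξ,p3)}
  {ρ} × {p1, p2, p3} = {(ρ,p1), (ρ,p2), (ρ,p3)}
  {ν, ξ} × {p1, p2} = {(ν,p1), (ν,p2), (ξ,p1), (ξ,p2)}
  {ν, ρ} × {p1, p2} = {(ν,p1), (ν,p2), (ρ,p1), (ρ,p2)}
  {ν, ξ} × {p2, p3} = {(ν,p2), (ν,p3), (ξ,p2), (ξ,p3)}
  {ν, ρ} × {p2, p3} = {(ν,p2), (ν,p3), (ρ,p2), (ρ,p3)}
  {ξ, ρ} × {p1, p2} = {(ξ,p1), (ξ,p2), (ρ,p1), (ρ,p2)}
  {ξ, ρ} × {p2, p3} = {(ξ,p2), (ξ,p3), (ρ,p2), (ρ,p3)}
  {ν, ξ} × {p1, p2, p3} = {(ν,p1), (ν,p2), (ν,p3), (ξ,p1), (ξ,p2), (ξ,p3)}
  {ν, ρ} × {p1, p2, p3} = {(ν,p1), (ν,p2), (ν,p3), (ρ,p1), (ρ,p2), (ρ,p3)}
  {ν, ξ, ρ} × {p1, p2} = {(ν,p1), (ν,p2), (ξ,p1), (ξ,p2), (ρ,p1), (ρ,p2)}
  {ν, ξ, ρ} × {p2, p3} = {(ν,p2), (ν,p3), (ξ,p2), (ξ,p3), (ρ,p2), (ρ,p3)}
  {ξ, ρ} × {p1, p2, p3} = {(ξ,p1), (ξ,p2), (ξ,p3), (ρ,p1), (ρ,p2), (ρ,p3)}
  {ν, ξ, ρ} × {p1, p2, p3} = {(ν,p1), (ν,p2), (ν,p3), (ξ,p1), (ξ,p2), (ξ,p3), (ρ,p1), (ρ,p2), (ρ,p3)}
These 29 distinct sets form the basis B.
Close under arbitrary unions to get τ_{X×Y}; counting gives |τ_{X×Y}| = 125.


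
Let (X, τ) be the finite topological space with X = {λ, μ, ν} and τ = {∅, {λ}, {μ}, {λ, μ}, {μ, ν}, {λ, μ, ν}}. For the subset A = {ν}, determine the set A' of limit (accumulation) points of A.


A' = ∅

For each x ∈ X, list the open sets U ∈ τ with x ∈ U, then check whether U ∩ (A ∖ {x}) ≠ ∅ for every such U.
  x = λ: open {λ} ∋ x has {λ} ∩ (A ∖ {λ}) = ∅, so x is NOT a limit point.
  x = μ: open {μ} ∋ x has {μ} ∩ (A ∖ {μ}) = ∅, so x is NOT a limit point.
  x = ν: open {μ, ν} ∋ x has {μ, ν} ∩ (A ∖ {ν}) = ∅, so x is NOT a limit point.
Collecting: A' = ∅.


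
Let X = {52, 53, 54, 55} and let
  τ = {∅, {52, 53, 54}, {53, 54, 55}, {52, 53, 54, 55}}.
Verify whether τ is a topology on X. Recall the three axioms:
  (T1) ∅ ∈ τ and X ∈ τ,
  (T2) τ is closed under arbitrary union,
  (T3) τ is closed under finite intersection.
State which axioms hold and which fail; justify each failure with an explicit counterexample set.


τ is NOT a topology on X.

Axiom (T1): ∅ ∈ τ? Yes; X ∈ τ? Yes.
Axiom (T2/T3): check pairwise unions and intersections of members of τ.
Counterexample for (T3): {52, 53, 54} ∩ {53, 54, 55} = {53, 54} ∉ τ. Therefore τ is NOT a topology.


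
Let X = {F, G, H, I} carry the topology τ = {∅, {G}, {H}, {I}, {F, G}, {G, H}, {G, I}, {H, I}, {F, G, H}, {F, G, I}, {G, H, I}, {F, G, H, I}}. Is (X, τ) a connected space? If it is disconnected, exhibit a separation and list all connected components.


(X, τ) is disconnected; components = [{H}, {I}, {F, G}].

Find clopen sets (U ∈ τ with X ∖ U ∈ τ):
  U = ∅, X ∖ U = {F, G, H, I} — both open, so U is clopen.
  U = {H}, X ∖ U = {F, G, I} — both open, so U is clopen.
  U = {I}, X ∖ U = {F, G, H} — both open, so U is clopen.
  U = {F, G}, X ∖ U = {H, I} — both open, so U is clopen.
  U = {H, I}, X ∖ U = {F, G} — both open, so U is clopen.
  U = {F, G, H}, X ∖ U = {I} — both open, so U is clopen.
  U = {F, G, I}, X ∖ U = {H} — both open, so U is clopen.
  U = {F, G, H, I}, X ∖ U = ∅ — both open, so U is clopen.
Nontrivial clopen(s) exist: e.g. {F, G, I}. So (X, τ) is disconnected.
Compute connected components by grouping points that agree on all clopens:
  component: {H}
  component: {I}
  component: {F, G}


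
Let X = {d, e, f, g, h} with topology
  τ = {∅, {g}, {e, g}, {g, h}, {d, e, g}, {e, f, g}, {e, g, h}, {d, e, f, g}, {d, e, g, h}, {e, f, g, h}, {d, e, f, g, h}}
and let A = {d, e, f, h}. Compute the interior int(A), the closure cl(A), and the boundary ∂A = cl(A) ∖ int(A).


int(A) = ∅, cl(A) = {d, e, f, h}, ∂A = {d, e, f, h}.

Closed sets in (X, τ) are complements of opens:
  closed(X, τ) = {∅, {d}, {f}, {h}, {d, f}, {d, h}, {f, h}, {d, e, f}, {d, f, h}, {d, e, f, h}, {d, e, f, g, h}}.
int(A) = ⋃ {U ∈ τ : U ⊆ A}. Opens contained in A: ∅.
Taking the union of these: int(A) = ∅.
cl(A) = ⋂ {C closed : A ⊆ C}. Closed sets containing A: {d, e, f, h}, {d, e, f, g, h}.
Intersecting these: cl(A) = {d, e, f, h}.
∂A = cl(A) ∖ int(A) = {d, e, f, h} ∖ ∅ = {d, e, f, h}.


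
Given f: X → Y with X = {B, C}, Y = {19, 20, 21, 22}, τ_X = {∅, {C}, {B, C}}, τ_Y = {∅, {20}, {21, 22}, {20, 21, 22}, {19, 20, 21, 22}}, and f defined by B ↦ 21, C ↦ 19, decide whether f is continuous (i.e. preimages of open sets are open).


f is NOT continuous.

Compute f^{-1}(U) for each U ∈ τ_Y:
  U = ∅: f^{-1}(U) = ∅ ∈ τ_X ✓.
  U = {20}: f^{-1}(U) = ∅ ∈ τ_X ✓.
  U = {21, 22}: f^{-1}(U) = {B} ∉ τ_X ✗.
  U = {20, 21, 22}: f^{-1}(U) = {B} ∉ τ_X ✗.
  U = {19, 20, 21, 22}: f^{-1}(U) = {B, C} ∈ τ_X ✓.
Found U = {21, 22} with f^{-1}(U) = {B} not in τ_X. Therefore f is NOT continuous.


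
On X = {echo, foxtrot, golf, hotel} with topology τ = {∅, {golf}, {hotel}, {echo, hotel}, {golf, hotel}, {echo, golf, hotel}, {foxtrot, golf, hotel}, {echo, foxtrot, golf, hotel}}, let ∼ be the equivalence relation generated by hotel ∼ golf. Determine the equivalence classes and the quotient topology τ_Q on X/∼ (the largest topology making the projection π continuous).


X/∼ = {[echo], [foxtrot], [golf=hotel]}; |τ_Q| = 5.

Equivalence classes: [echo], [foxtrot], [golf=hotel].
Quotient map π: X → X/∼ sends echo ↦ [echo], foxtrot ↦ [foxtrot], golf ↦ [golf=hotel], hotel ↦ [golf=hotel].
For each subset V ⊆ X/∼, compute π^{-1}(V) ⊆ X and check whether π^{-1}(V) ∈ τ. V is open in τ_Q iff π^{-1}(V) ∈ τ.
  V = {}: π^{-1}(V) = ∅ ∈ τ ✓.
  V = {[echo]}: π^{-1}(V) = {echo} ∉ τ ✗.
  V = {[foxtrot]}: π^{-1}(V) = {foxtrot} ∉ τ ✗.
  V = {[echo], [foxtrot]}: π^{-1}(V) = {echo, foxtrot} ∉ τ ✗.
  V = {[golf=hotel]}: π^{-1}(V) = {golf, hotel} ∈ τ ✓.
  V = {[echo], [golf=hotel]}: π^{-1}(V) = {echo, golf, hotel} ∈ τ ✓.
  V = {[foxtrot], [golf=hotel]}: π^{-1}(V) = {foxtrot, golf, hotel} ∈ τ ✓.
  V = {[echo], [foxtrot], [golf=hotel]}: π^{-1}(V) = {echo, foxtrot, golf, hotel} ∈ τ ✓.
Open sets in the quotient: τ_Q = {{}, {[golf=hotel]}, {[echo], [golf=hotel]}, {[foxtrot], [golf=hotel]}, {[echo], [foxtrot], [golf=hotel]}} (5 elements).


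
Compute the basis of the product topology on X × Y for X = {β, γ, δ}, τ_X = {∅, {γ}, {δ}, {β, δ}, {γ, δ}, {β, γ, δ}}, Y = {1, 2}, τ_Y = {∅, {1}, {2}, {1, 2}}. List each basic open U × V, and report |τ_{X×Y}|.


Basis B = {∅ × ∅, {γ} × {1}, {γ} × {2}, {δ} × {1}, {δ} × {2}, {β, δ} × {1}, {β, δ} × {2}, {γ} × {1, 2}, {γ, δ} × {1}, {γ, δ} × {2}, {δ} × {1, 2}, {β, γ, δ} × {1}, {β, γ, δ} × {2}, {β, δ} × {1, 2}, {γ, δ} × {1, 2}, {β, γ, δ} × {1, 2}}; |τ_{X×Y}| = 36.

Enumerate products U × V with U ∈ τ_X, V ∈ τ_Y (deduplicated):
  ∅ × ∅ = {} (∅)
  {γ} × {1} = {(γ,1)}
  {γ} × {2} = {(γ,2)}
  {δ} × {1} = {(δ,1)}
  {δ} × {2} = {(δ,2)}
  {β, δ} × {1} = {(β,1), (δ,1)}
  {β, δ} × {2} = {(β,2), (δ,2)}
  {γ} × {1, 2} = {(γ,1), (γ,2)}
  {γ, δ} × {1} = {(γ,1), (δ,1)}
  {γ, δ} × {2} = {(γ,2), (δ,2)}
  {δ} × {1, 2} = {(δ,1), (δ,2)}
  {β, γ, δ} × {1} = {(β,1), (γ,1), (δ,1)}
  {β, γ, δ} × {2} = {(β,2), (γ,2), (δ,2)}
  {β, δ} × {1, 2} = {(β,1), (β,2), (δ,1), (δ,2)}
  {γ, δ} × {1, 2} = {(γ,1), (γ,2), (δ,1), (δ,2)}
  {β, γ, δ} × {1, 2} = {(β,1), (β,2), (γ,1), (γ,2), (δ,1), (δ,2)}
These 16 distinct sets form the basis B.
Close under arbitrary unions to get τ_{X×Y}; counting gives |τ_{X×Y}| = 36.


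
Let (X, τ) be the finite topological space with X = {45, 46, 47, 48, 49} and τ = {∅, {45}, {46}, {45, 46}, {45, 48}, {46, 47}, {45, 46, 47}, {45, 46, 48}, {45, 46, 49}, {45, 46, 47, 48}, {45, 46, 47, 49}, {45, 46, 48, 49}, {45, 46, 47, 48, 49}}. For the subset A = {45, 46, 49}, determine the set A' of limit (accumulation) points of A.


A' = {47, 48, 49}

For each x ∈ X, list the open sets U ∈ τ with x ∈ U, then check whether U ∩ (A ∖ {x}) ≠ ∅ for every such U.
  x = 45: open {45} ∋ x has {45} ∩ (A ∖ {45}) = ∅, so x is NOT a limit point.
  x = 46: open {46} ∋ x has {46} ∩ (A ∖ {46}) = ∅, so x is NOT a limit point.
  x = 47: opens ∋ x are {46, 47}, {45, 46, 47}, {45, 46, 47, 48}, {45, 46, 47, 49}, {45, 46, 47, 48, 49}; each meets A ∖ {47}, so x IS a limit point.
  x = 48: opens ∋ x are {45, 48}, {45, 46, 48}, {45, 46, 47, 48}, {45, 46, 48, 49}, {45, 46, 47, 48, 49}; each meets A ∖ {48}, so x IS a limit point.
  x = 49: opens ∋ x are {45, 46, 49}, {45, 46, 47, 49}, {45, 46, 48, 49}, {45, 46, 47, 48, 49}; each meets A ∖ {49}, so x IS a limit point.
Collecting: A' = {47, 48, 49}.


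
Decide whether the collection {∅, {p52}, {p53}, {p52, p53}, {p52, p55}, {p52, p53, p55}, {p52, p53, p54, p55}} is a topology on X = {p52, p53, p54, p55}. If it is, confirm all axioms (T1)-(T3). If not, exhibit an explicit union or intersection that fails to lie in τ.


τ IS a topology on X.

Axiom (T1): ∅ ∈ τ? Yes; X ∈ τ? Yes.
Axiom (T2/T3): check pairwise unions and intersections of members of τ.
All pairwise intersections and unions checked — each lies in τ. Therefore τ satisfies (T1), (T2), (T3): it IS a topology on X.


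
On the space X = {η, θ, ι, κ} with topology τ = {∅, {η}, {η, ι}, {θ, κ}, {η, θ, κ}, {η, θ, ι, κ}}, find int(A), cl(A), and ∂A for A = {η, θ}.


int(A) = {η}, cl(A) = {η, θ, ι, κ}, ∂A = {θ, ι, κ}.

Closed sets in (X, τ) are complements of opens:
  closed(X, τ) = {∅, {ι}, {η, ι}, {θ, κ}, {θ, ι, κ}, {η, θ, ι, κ}}.
int(A) = ⋃ {U ∈ τ : U ⊆ A}. Opens contained in A: ∅, {η}.
Taking the union of these: int(A) = {η}.
cl(A) = ⋂ {C closed : A ⊆ C}. Closed sets containing A: {η, θ, ι, κ}.
Intersecting these: cl(A) = {η, θ, ι, κ}.
∂A = cl(A) ∖ int(A) = {η, θ, ι, κ} ∖ {η} = {θ, ι, κ}.


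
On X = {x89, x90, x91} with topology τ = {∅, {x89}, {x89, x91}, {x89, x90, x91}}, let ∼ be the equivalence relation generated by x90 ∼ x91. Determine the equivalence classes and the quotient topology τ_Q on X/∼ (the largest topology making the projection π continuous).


X/∼ = {[x89], [x90=x91]}; |τ_Q| = 3.

Equivalence classes: [x89], [x90=x91].
Quotient map π: X → X/∼ sends x89 ↦ [x89], x90 ↦ [x90=x91], x91 ↦ [x90=x91].
For each subset V ⊆ X/∼, compute π^{-1}(V) ⊆ X and check whether π^{-1}(V) ∈ τ. V is open in τ_Q iff π^{-1}(V) ∈ τ.
  V = {}: π^{-1}(V) = ∅ ∈ τ ✓.
  V = {[x89]}: π^{-1}(V) = {x89} ∈ τ ✓.
  V = {[x90=x91]}: π^{-1}(V) = {x90, x91} ∉ τ ✗.
  V = {[x89], [x90=x91]}: π^{-1}(V) = {x89, x90, x91} ∈ τ ✓.
Open sets in the quotient: τ_Q = {{}, {[x89]}, {[x89], [x90=x91]}} (3 elements).


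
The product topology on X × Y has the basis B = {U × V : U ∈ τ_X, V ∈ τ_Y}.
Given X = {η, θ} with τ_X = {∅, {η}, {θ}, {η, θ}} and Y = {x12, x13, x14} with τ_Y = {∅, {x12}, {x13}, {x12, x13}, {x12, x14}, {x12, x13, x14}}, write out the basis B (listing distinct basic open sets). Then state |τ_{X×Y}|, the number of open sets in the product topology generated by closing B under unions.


Basis B = {∅ × ∅, {η} × {x12}, {η} × {x13}, {θ} × {x12}, {θ} × {x13}, {η} × {x12, x13}, {η} × {x12, x14}, {η, θ} × {x12}, {η, θ} × {x13}, {θ} × {x12, x13}, {θ} × {x12, x14}, {η} × {x12, x13, x14}, {θ} × {x12, x13, x14}, {η, θ} × {x12, x13}, {η, θ} × {x12, x14}, {η, θ} × {x12, x13, x14}}; |τ_{X×Y}| = 36.

Enumerate products U × V with U ∈ τ_X, V ∈ τ_Y (deduplicated):
  ∅ × ∅ = {} (∅)
  {η} × {x12} = {(η,x12)}
  {η} × {x13} = {(η,x13)}
  {θ} × {x12} = {(θ,x12)}
  {θ} × {x13} = {(θ,x13)}
  {η} × {x12, x13} = {(η,x12), (η,x13)}
  {η} × {x12, x14} = {(η,x12), (η,x14)}
  {η, θ} × {x12} = {(η,x12), (θ,x12)}
  {η, θ} × {x13} = {(η,x13), (θ,x13)}
  {θ} × {x12, x13} = {(θ,x12), (θ,x13)}
  {θ} × {x12, x14} = {(θ,x12), (θ,x14)}
  {η} × {x12, x13, x14} = {(η,x12), (η,x13), (η,x14)}
  {θ} × {x12, x13, x14} = {(θ,x12), (θ,x13), (θ,x14)}
  {η, θ} × {x12, x13} = {(η,x12), (η,x13), (θ,x12), (θ,x13)}
  {η, θ} × {x12, x14} = {(η,x12), (η,x14), (θ,x12), (θ,x14)}
  {η, θ} × {x12, x13, x14} = {(η,x12), (η,x13), (η,x14), (θ,x12), (θ,x13), (θ,x14)}
These 16 distinct sets form the basis B.
Close under arbitrary unions to get τ_{X×Y}; counting gives |τ_{X×Y}| = 36.


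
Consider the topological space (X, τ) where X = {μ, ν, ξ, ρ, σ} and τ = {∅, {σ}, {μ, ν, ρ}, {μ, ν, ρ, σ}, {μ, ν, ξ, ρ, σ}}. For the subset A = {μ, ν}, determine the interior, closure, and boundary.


int(A) = ∅, cl(A) = {μ, ν, ξ, ρ}, ∂A = {μ, ν, ξ, ρ}.

Closed sets in (X, τ) are complements of opens:
  closed(X, τ) = {∅, {ξ}, {ξ, σ}, {μ, ν, ξ, ρ}, {μ, ν, ξ, ρ, σ}}.
int(A) = ⋃ {U ∈ τ : U ⊆ A}. Opens contained in A: ∅.
Taking the union of these: int(A) = ∅.
cl(A) = ⋂ {C closed : A ⊆ C}. Closed sets containing A: {μ, ν, ξ, ρ}, {μ, ν, ξ, ρ, σ}.
Intersecting these: cl(A) = {μ, ν, ξ, ρ}.
∂A = cl(A) ∖ int(A) = {μ, ν, ξ, ρ} ∖ ∅ = {μ, ν, ξ, ρ}.


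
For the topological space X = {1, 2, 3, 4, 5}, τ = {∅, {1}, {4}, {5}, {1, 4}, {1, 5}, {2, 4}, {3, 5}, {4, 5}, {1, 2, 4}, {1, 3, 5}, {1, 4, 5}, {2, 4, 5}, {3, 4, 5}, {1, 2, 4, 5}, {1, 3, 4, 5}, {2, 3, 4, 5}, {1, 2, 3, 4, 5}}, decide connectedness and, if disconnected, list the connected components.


(X, τ) is disconnected; components = [{1}, {2, 4}, {3, 5}].

Find clopen sets (U ∈ τ with X ∖ U ∈ τ):
  U = ∅, X ∖ U = {1, 2, 3, 4, 5} — both open, so U is clopen.
  U = {1}, X ∖ U = {2, 3, 4, 5} — both open, so U is clopen.
  U = {2, 4}, X ∖ U = {1, 3, 5} — both open, so U is clopen.
  U = {3, 5}, X ∖ U = {1, 2, 4} — both open, so U is clopen.
  U = {1, 2, 4}, X ∖ U = {3, 5} — both open, so U is clopen.
  U = {1, 3, 5}, X ∖ U = {2, 4} — both open, so U is clopen.
  U = {2, 3, 4, 5}, X ∖ U = {1} — both open, so U is clopen.
  U = {1, 2, 3, 4, 5}, X ∖ U = ∅ — both open, so U is clopen.
Nontrivial clopen(s) exist: e.g. {1, 3, 5}. So (X, τ) is disconnected.
Compute connected components by grouping points that agree on all clopens:
  component: {1}
  component: {2, 4}
  component: {3, 5}


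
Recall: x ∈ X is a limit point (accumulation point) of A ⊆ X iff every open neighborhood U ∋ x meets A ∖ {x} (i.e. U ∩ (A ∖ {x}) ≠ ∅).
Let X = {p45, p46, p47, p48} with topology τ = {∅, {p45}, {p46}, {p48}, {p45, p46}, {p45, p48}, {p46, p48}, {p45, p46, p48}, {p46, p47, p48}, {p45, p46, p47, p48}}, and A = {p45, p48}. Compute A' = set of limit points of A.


A' = {p47}

For each x ∈ X, list the open sets U ∈ τ with x ∈ U, then check whether U ∩ (A ∖ {x}) ≠ ∅ for every such U.
  x = p45: open {p45} ∋ x has {p45} ∩ (A ∖ {p45}) = ∅, so x is NOT a limit point.
  x = p46: open {p46} ∋ x has {p46} ∩ (A ∖ {p46}) = ∅, so x is NOT a limit point.
  x = p47: opens ∋ x are {p46, p47, p48}, {p45, p46, p47, p48}; each meets A ∖ {p47}, so x IS a limit point.
  x = p48: open {p48} ∋ x has {p48} ∩ (A ∖ {p48}) = ∅, so x is NOT a limit point.
Collecting: A' = {p47}.


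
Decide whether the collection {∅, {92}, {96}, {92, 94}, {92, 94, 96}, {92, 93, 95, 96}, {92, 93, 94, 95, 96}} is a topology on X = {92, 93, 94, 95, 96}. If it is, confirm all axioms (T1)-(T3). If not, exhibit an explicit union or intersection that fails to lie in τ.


τ is NOT a topology on X.

Axiom (T1): ∅ ∈ τ? Yes; X ∈ τ? Yes.
Axiom (T2/T3): check pairwise unions and intersections of members of τ.
Counterexample for (T2): {92} ∪ {96} = {92, 96} ∉ τ. Therefore τ is NOT a topology.


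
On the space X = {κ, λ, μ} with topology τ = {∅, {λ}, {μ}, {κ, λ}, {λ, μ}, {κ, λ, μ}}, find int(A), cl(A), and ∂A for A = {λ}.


int(A) = {λ}, cl(A) = {κ, λ}, ∂A = {κ}.

Closed sets in (X, τ) are complements of opens:
  closed(X, τ) = {∅, {κ}, {μ}, {κ, λ}, {κ, μ}, {κ, λ, μ}}.
int(A) = ⋃ {U ∈ τ : U ⊆ A}. Opens contained in A: ∅, {λ}.
Taking the union of these: int(A) = {λ}.
cl(A) = ⋂ {C closed : A ⊆ C}. Closed sets containing A: {κ, λ}, {κ, λ, μ}.
Intersecting these: cl(A) = {κ, λ}.
∂A = cl(A) ∖ int(A) = {κ, λ} ∖ {λ} = {κ}.


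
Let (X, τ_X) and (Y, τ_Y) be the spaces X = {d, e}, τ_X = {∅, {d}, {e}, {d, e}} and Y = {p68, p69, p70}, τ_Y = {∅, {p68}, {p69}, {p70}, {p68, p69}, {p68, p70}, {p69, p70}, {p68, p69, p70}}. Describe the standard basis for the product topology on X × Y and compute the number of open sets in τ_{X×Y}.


Basis B = {∅ × ∅, {d} × {p68}, {d} × {p69}, {d} × {p70}, {e} × {p68}, {e} × {p69}, {e} × {p70}, {d} × {p68, p69}, {d} × {p68, p70}, {d, e} × {p68}, {d} × {p69, p70}, {d, e} × {p69}, {d, e} × {p70}, {e} × {p68, p69}, {e} × {p68, p70}, {e} × {p69, p70}, {d} × {p68, p69, p70}, {e} × {p68, p69, p70}, {d, e} × {p68, p69}, {d, e} × {p68, p70}, {d, e} × {p69, p70}, {d, e} × {p68, p69, p70}}; |τ_{X×Y}| = 64.

Enumerate products U × V with U ∈ τ_X, V ∈ τ_Y (deduplicated):
  ∅ × ∅ = {} (∅)
  {d} × {p68} = {(d,p68)}
  {d} × {p69} = {(d,p69)}
  {d} × {p70} = {(d,p70)}
  {e} × {p68} = {(e,p68)}
  {e} × {p69} = {(e,p69)}
  {e} × {p70} = {(e,p70)}
  {d} × {p68, p69} = {(d,p68), (d,p69)}
  {d} × {p68, p70} = {(d,p68), (d,p70)}
  {d, e} × {p68} = {(d,p68), (e,p68)}
  {d} × {p69, p70} = {(d,p69), (d,p70)}
  {d, e} × {p69} = {(d,p69), (e,p69)}
  {d, e} × {p70} = {(d,p70), (e,p70)}
  {e} × {p68, p69} = {(e,p68), (e,p69)}
  {e} × {p68, p70} = {(e,p68), (e,p70)}
  {e} × {p69, p70} = {(e,p69), (e,p70)}
  {d} × {p68, p69, p70} = {(d,p68), (d,p69), (d,p70)}
  {e} × {p68, p69, p70} = {(e,p68), (e,p69), (e,p70)}
  {d, e} × {p68, p69} = {(d,p68), (d,p69), (e,p68), (e,p69)}
  {d, e} × {p68, p70} = {(d,p68), (d,p70), (e,p68), (e,p70)}
  {d, e} × {p69, p70} = {(d,p69), (d,p70), (e,p69), (e,p70)}
  {d, e} × {p68, p69, p70} = {(d,p68), (d,p69), (d,p70), (e,p68), (e,p69), (e,p70)}
These 22 distinct sets form the basis B.
Close under arbitrary unions to get τ_{X×Y}; counting gives |τ_{X×Y}| = 64.


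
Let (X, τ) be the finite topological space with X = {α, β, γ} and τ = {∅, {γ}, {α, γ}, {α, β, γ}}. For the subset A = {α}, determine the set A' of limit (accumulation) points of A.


A' = {β}

For each x ∈ X, list the open sets U ∈ τ with x ∈ U, then check whether U ∩ (A ∖ {x}) ≠ ∅ for every such U.
  x = α: open {α, γ} ∋ x has {α, γ} ∩ (A ∖ {α}) = ∅, so x is NOT a limit point.
  x = β: opens ∋ x are {α, β, γ}; each meets A ∖ {β}, so x IS a limit point.
  x = γ: open {γ} ∋ x has {γ} ∩ (A ∖ {γ}) = ∅, so x is NOT a limit point.
Collecting: A' = {β}.


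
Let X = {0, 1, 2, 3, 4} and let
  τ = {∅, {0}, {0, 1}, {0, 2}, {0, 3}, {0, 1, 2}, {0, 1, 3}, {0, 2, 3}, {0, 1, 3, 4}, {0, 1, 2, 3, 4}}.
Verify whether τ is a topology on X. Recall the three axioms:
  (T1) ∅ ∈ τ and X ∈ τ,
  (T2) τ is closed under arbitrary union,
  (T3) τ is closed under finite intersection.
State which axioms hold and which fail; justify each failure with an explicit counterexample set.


τ is NOT a topology on X.

Axiom (T1): ∅ ∈ τ? Yes; X ∈ τ? Yes.
Axiom (T2/T3): check pairwise unions and intersections of members of τ.
Counterexample for (T2): {0, 1} ∪ {0, 2, 3} = {0, 1, 2, 3} ∉ τ. Therefore τ is NOT a topology.


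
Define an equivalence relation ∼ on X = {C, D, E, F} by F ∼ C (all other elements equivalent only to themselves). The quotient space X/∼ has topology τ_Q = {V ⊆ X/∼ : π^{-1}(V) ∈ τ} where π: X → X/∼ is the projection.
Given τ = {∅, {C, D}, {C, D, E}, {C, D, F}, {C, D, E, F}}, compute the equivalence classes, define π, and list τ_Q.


X/∼ = {[C=F], [D], [E]}; |τ_Q| = 3.

Equivalence classes: [C=F], [D], [E].
Quotient map π: X → X/∼ sends C ↦ [C=F], D ↦ [D], E ↦ [E], F ↦ [C=F].
For each subset V ⊆ X/∼, compute π^{-1}(V) ⊆ X and check whether π^{-1}(V) ∈ τ. V is open in τ_Q iff π^{-1}(V) ∈ τ.
  V = {}: π^{-1}(V) = ∅ ∈ τ ✓.
  V = {[C=F]}: π^{-1}(V) = {C, F} ∉ τ ✗.
  V = {[D]}: π^{-1}(V) = {D} ∉ τ ✗.
  V = {[C=F], [D]}: π^{-1}(V) = {C, D, F} ∈ τ ✓.
  V = {[E]}: π^{-1}(V) = {E} ∉ τ ✗.
  V = {[C=F], [E]}: π^{-1}(V) = {C, E, F} ∉ τ ✗.
  V = {[D], [E]}: π^{-1}(V) = {D, E} ∉ τ ✗.
  V = {[C=F], [D], [E]}: π^{-1}(V) = {C, D, E, F} ∈ τ ✓.
Open sets in the quotient: τ_Q = {{}, {[C=F], [D]}, {[C=F], [D], [E]}} (3 elements).


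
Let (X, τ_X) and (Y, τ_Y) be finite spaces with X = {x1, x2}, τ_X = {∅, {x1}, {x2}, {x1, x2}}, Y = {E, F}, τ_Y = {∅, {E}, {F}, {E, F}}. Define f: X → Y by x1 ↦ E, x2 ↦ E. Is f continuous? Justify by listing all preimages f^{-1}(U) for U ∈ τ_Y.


f IS continuous.

Compute f^{-1}(U) for each U ∈ τ_Y:
  U = ∅: f^{-1}(U) = ∅ ∈ τ_X ✓.
  U = {E}: f^{-1}(U) = {x1, x2} ∈ τ_X ✓.
  U = {F}: f^{-1}(U) = ∅ ∈ τ_X ✓.
  U = {E, F}: f^{-1}(U) = {x1, x2} ∈ τ_X ✓.
Every preimage lies in τ_X, so f IS continuous.


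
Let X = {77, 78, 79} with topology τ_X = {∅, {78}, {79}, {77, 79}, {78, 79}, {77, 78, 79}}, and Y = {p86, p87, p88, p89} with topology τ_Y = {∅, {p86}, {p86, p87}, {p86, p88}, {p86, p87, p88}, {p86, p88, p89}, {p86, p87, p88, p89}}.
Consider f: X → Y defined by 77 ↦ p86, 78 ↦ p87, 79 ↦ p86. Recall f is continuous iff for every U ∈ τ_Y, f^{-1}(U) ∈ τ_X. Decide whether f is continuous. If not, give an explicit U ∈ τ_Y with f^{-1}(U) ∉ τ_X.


f IS continuous.

Compute f^{-1}(U) for each U ∈ τ_Y:
  U = ∅: f^{-1}(U) = ∅ ∈ τ_X ✓.
  U = {p86}: f^{-1}(U) = {77, 79} ∈ τ_X ✓.
  U = {p86, p87}: f^{-1}(U) = {77, 78, 79} ∈ τ_X ✓.
  U = {p86, p88}: f^{-1}(U) = {77, 79} ∈ τ_X ✓.
  U = {p86, p87, p88}: f^{-1}(U) = {77, 78, 79} ∈ τ_X ✓.
  U = {p86, p88, p89}: f^{-1}(U) = {77, 79} ∈ τ_X ✓.
  U = {p86, p87, p88, p89}: f^{-1}(U) = {77, 78, 79} ∈ τ_X ✓.
Every preimage lies in τ_X, so f IS continuous.


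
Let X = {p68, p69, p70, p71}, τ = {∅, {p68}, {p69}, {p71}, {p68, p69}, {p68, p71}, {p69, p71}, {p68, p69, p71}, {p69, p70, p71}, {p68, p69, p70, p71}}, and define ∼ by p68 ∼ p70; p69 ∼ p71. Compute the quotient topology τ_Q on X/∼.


X/∼ = {[p68=p70], [p69=p71]}; |τ_Q| = 3.

Equivalence classes: [p68=p70], [p69=p71].
Quotient map π: X → X/∼ sends p68 ↦ [p68=p70], p69 ↦ [p69=p71], p70 ↦ [p68=p70], p71 ↦ [p69=p71].
For each subset V ⊆ X/∼, compute π^{-1}(V) ⊆ X and check whether π^{-1}(V) ∈ τ. V is open in τ_Q iff π^{-1}(V) ∈ τ.
  V = {}: π^{-1}(V) = ∅ ∈ τ ✓.
  V = {[p68=p70]}: π^{-1}(V) = {p68, p70} ∉ τ ✗.
  V = {[p69=p71]}: π^{-1}(V) = {p69, p71} ∈ τ ✓.
  V = {[p68=p70], [p69=p71]}: π^{-1}(V) = {p68, p69, p70, p71} ∈ τ ✓.
Open sets in the quotient: τ_Q = {{}, {[p69=p71]}, {[p68=p70], [p69=p71]}} (3 elements).


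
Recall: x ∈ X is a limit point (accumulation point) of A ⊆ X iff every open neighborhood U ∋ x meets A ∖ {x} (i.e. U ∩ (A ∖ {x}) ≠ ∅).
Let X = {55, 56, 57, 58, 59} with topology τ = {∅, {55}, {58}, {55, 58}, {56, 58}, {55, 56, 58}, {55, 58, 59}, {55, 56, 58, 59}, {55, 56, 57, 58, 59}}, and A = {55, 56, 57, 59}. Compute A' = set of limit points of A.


A' = {57, 59}

For each x ∈ X, list the open sets U ∈ τ with x ∈ U, then check whether U ∩ (A ∖ {x}) ≠ ∅ for every such U.
  x = 55: open {55} ∋ x has {55} ∩ (A ∖ {55}) = ∅, so x is NOT a limit point.
  x = 56: open {56, 58} ∋ x has {56, 58} ∩ (A ∖ {56}) = ∅, so x is NOT a limit point.
  x = 57: opens ∋ x are {55, 56, 57, 58, 59}; each meets A ∖ {57}, so x IS a limit point.
  x = 58: open {58} ∋ x has {58} ∩ (A ∖ {58}) = ∅, so x is NOT a limit point.
  x = 59: opens ∋ x are {55, 58, 59}, {55, 56, 58, 59}, {55, 56, 57, 58, 59}; each meets A ∖ {59}, so x IS a limit point.
Collecting: A' = {57, 59}.


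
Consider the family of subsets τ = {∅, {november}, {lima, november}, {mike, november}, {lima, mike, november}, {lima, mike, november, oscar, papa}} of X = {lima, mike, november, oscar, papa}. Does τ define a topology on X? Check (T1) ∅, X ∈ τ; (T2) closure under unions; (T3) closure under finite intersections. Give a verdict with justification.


τ IS a topology on X.

Axiom (T1): ∅ ∈ τ? Yes; X ∈ τ? Yes.
Axiom (T2/T3): check pairwise unions and intersections of members of τ.
All pairwise intersections and unions checked — each lies in τ. Therefore τ satisfies (T1), (T2), (T3): it IS a topology on X.


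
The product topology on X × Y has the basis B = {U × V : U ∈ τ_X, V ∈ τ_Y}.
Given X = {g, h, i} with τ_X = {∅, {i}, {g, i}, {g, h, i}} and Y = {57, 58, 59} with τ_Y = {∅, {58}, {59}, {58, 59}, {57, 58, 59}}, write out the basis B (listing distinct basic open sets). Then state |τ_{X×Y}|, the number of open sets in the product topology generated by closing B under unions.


Basis B = {∅ × ∅, {i} × {58}, {i} × {59}, {g, i} × {58}, {g, i} × {59}, {i} × {58, 59}, {g, h, i} × {58}, {g, h, i} × {59}, {i} × {57, 58, 59}, {g, i} × {58, 59}, {g, i} × {57, 58, 59}, {g, h, i} × {58, 59}, {g, h, i} × {57, 58, 59}}; |τ_{X×Y}| = 30.

Enumerate products U × V with U ∈ τ_X, V ∈ τ_Y (deduplicated):
  ∅ × ∅ = {} (∅)
  {i} × {58} = {(i,58)}
  {i} × {59} = {(i,59)}
  {g, i} × {58} = {(g,58), (i,58)}
  {g, i} × {59} = {(g,59), (i,59)}
  {i} × {58, 59} = {(i,58), (i,59)}
  {g, h, i} × {58} = {(g,58), (h,58), (i,58)}
  {g, h, i} × {59} = {(g,59), (h,59), (i,59)}
  {i} × {57, 58, 59} = {(i,57), (i,58), (i,59)}
  {g, i} × {58, 59} = {(g,58), (g,59), (i,58), (i,59)}
  {g, i} × {57, 58, 59} = {(g,57), (g,58), (g,59), (i,57), (i,58), (i,59)}
  {g, h, i} × {58, 59} = {(g,58), (g,59), (h,58), (h,59), (i,58), (i,59)}
  {g, h, i} × {57, 58, 59} = {(g,57), (g,58), (g,59), (h,57), (h,58), (h,59), (i,57), (i,58), (i,59)}
These 13 distinct sets form the basis B.
Close under arbitrary unions to get τ_{X×Y}; counting gives |τ_{X×Y}| = 30.


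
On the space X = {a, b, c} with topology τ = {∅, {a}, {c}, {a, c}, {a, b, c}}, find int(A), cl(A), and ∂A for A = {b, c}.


int(A) = {c}, cl(A) = {b, c}, ∂A = {b}.

Closed sets in (X, τ) are complements of opens:
  closed(X, τ) = {∅, {b}, {a, b}, {b, c}, {a, b, c}}.
int(A) = ⋃ {U ∈ τ : U ⊆ A}. Opens contained in A: ∅, {c}.
Taking the union of these: int(A) = {c}.
cl(A) = ⋂ {C closed : A ⊆ C}. Closed sets containing A: {b, c}, {a, b, c}.
Intersecting these: cl(A) = {b, c}.
∂A = cl(A) ∖ int(A) = {b, c} ∖ {c} = {b}.


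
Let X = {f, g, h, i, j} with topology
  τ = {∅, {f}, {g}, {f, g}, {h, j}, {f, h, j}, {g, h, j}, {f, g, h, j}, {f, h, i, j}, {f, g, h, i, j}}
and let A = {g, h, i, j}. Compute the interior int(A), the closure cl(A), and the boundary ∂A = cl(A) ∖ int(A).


int(A) = {g, h, j}, cl(A) = {g, h, i, j}, ∂A = {i}.

Closed sets in (X, τ) are complements of opens:
  closed(X, τ) = {∅, {g}, {i}, {f, i}, {g, i}, {f, g, i}, {h, i, j}, {f, h, i, j}, {g, h, i, j}, {f, g, h, i, j}}.
int(A) = ⋃ {U ∈ τ : U ⊆ A}. Opens contained in A: ∅, {g}, {h, j}, {g, h, j}.
Taking the union of these: int(A) = {g, h, j}.
cl(A) = ⋂ {C closed : A ⊆ C}. Closed sets containing A: {g, h, i, j}, {f, g, h, i, j}.
Intersecting these: cl(A) = {g, h, i, j}.
∂A = cl(A) ∖ int(A) = {g, h, i, j} ∖ {g, h, j} = {i}.


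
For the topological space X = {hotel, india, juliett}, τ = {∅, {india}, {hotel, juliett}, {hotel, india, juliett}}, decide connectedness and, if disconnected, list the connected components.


(X, τ) is disconnected; components = [{india}, {hotel, juliett}].

Find clopen sets (U ∈ τ with X ∖ U ∈ τ):
  U = ∅, X ∖ U = {hotel, india, juliett} — both open, so U is clopen.
  U = {india}, X ∖ U = {hotel, juliett} — both open, so U is clopen.
  U = {hotel, juliett}, X ∖ U = {india} — both open, so U is clopen.
  U = {hotel, india, juliett}, X ∖ U = ∅ — both open, so U is clopen.
Nontrivial clopen(s) exist: e.g. {hotel, juliett}. So (X, τ) is disconnected.
Compute connected components by grouping points that agree on all clopens:
  component: {india}
  component: {hotel, juliett}


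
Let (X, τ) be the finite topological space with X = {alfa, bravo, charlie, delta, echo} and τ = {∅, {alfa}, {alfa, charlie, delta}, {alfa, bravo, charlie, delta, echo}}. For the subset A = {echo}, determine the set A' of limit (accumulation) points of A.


A' = {bravo}

For each x ∈ X, list the open sets U ∈ τ with x ∈ U, then check whether U ∩ (A ∖ {x}) ≠ ∅ for every such U.
  x = alfa: open {alfa} ∋ x has {alfa} ∩ (A ∖ {alfa}) = ∅, so x is NOT a limit point.
  x = bravo: opens ∋ x are {alfa, bravo, charlie, delta, echo}; each meets A ∖ {bravo}, so x IS a limit point.
  x = charlie: open {alfa, charlie, delta} ∋ x has {alfa, charlie, delta} ∩ (A ∖ {charlie}) = ∅, so x is NOT a limit point.
  x = delta: open {alfa, charlie, delta} ∋ x has {alfa, charlie, delta} ∩ (A ∖ {delta}) = ∅, so x is NOT a limit point.
  x = echo: open {alfa, bravo, charlie, delta, echo} ∋ x has {alfa, bravo, charlie, delta, echo} ∩ (A ∖ {echo}) = ∅, so x is NOT a limit point.
Collecting: A' = {bravo}.


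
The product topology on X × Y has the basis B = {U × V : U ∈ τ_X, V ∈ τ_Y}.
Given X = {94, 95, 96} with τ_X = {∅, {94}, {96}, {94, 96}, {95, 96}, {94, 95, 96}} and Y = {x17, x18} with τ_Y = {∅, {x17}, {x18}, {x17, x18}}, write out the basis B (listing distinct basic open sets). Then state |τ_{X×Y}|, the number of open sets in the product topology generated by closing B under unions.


Basis B = {∅ × ∅, {94} × {x17}, {94} × {x18}, {96} × {x17}, {96} × {x18}, {94} × {x17, x18}, {94, 96} × {x17}, {94, 96} × {x18}, {95, 96} × {x17}, {95, 96} × {x18}, {96} × {x17, x18}, {94, 95, 96} × {x17}, {94, 95, 96} × {x18}, {94, 96} × {x17, x18}, {95, 96} × {x17, x18}, {94, 95, 96} × {x17, x18}}; |τ_{X×Y}| = 36.

Enumerate products U × V with U ∈ τ_X, V ∈ τ_Y (deduplicated):
  ∅ × ∅ = {} (∅)
  {94} × {x17} = {(94,x17)}
  {94} × {x18} = {(94,x18)}
  {96} × {x17} = {(96,x17)}
  {96} × {x18} = {(96,x18)}
  {94} × {x17, x18} = {(94,x17), (94,x18)}
  {94, 96} × {x17} = {(94,x17), (96,x17)}
  {94, 96} × {x18} = {(94,x18), (96,x18)}
  {95, 96} × {x17} = {(95,x17), (96,x17)}
  {95, 96} × {x18} = {(95,x18), (96,x18)}
  {96} × {x17, x18} = {(96,x17), (96,x18)}
  {94, 95, 96} × {x17} = {(94,x17), (95,x17), (96,x17)}
  {94, 95, 96} × {x18} = {(94,x18), (95,x18), (96,x18)}
  {94, 96} × {x17, x18} = {(94,x17), (94,x18), (96,x17), (96,x18)}
  {95, 96} × {x17, x18} = {(95,x17), (95,x18), (96,x17), (96,x18)}
  {94, 95, 96} × {x17, x18} = {(94,x17), (94,x18), (95,x17), (95,x18), (96,x17), (96,x18)}
These 16 distinct sets form the basis B.
Close under arbitrary unions to get τ_{X×Y}; counting gives |τ_{X×Y}| = 36.


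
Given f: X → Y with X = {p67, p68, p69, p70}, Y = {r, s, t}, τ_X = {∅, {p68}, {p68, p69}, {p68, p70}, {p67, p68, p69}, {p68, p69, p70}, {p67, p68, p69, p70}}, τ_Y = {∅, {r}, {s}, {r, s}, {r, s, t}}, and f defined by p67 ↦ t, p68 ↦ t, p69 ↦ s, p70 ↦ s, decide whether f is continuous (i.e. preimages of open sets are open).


f is NOT continuous.

Compute f^{-1}(U) for each U ∈ τ_Y:
  U = ∅: f^{-1}(U) = ∅ ∈ τ_X ✓.
  U = {r}: f^{-1}(U) = ∅ ∈ τ_X ✓.
  U = {s}: f^{-1}(U) = {p69, p70} ∉ τ_X ✗.
  U = {r, s}: f^{-1}(U) = {p69, p70} ∉ τ_X ✗.
  U = {r, s, t}: f^{-1}(U) = {p67, p68, p69, p70} ∈ τ_X ✓.
Found U = {s} with f^{-1}(U) = {p69, p70} not in τ_X. Therefore f is NOT continuous.
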